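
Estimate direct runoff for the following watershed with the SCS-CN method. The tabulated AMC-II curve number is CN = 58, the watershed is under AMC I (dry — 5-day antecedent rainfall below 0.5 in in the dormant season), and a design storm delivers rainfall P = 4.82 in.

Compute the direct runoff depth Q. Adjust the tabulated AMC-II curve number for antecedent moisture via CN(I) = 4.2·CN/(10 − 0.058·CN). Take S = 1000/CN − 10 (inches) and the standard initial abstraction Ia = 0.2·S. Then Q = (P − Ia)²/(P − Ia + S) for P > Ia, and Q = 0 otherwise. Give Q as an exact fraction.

Q = 3956121/39134050 in ≈ 0.101 in

Adjust CN=58 to AMC I: 4.2·58/(10 − 0.058·58) → (1218/5) ÷ (1659/250) = 2900/79 ≈ 36.709
S = 1000/(2900/79) − 10 = 500/29 in ≈ 17.241 in
Ia = 0.2·(500/29) = 100/29 in ≈ 3.448 in
Excess rainfall: 4.820 − 3.448 = 1.372 in; P > Ia so Q > 0
Q: (1989/1450)² ÷ (26989/1450) = 3956121/39134050 in (≈ 0.101 in)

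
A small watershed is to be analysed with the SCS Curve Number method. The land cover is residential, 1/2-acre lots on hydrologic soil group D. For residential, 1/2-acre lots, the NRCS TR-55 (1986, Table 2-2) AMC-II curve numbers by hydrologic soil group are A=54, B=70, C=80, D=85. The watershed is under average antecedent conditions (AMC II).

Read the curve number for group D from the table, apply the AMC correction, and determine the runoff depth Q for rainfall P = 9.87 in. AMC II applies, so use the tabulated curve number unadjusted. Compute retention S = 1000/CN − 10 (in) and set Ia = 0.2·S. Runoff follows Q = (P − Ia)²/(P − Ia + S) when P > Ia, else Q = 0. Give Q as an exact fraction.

NRCS table: residential, 1/2-acre lots, soil group D → CN(II) = 85
CN(II) = 85; AMC II needs no correction.
Retention S: 1000/CN − 10 with CN=85.000 → S = 30/17 ≈ 1.765 in
Ia = 0.2S: 0.2·1.765 = 0.353 in (exactly 6/17)
Since P=9.870 > Ia=0.353: effective rainfall P−Ia = 16179/1700 in
Runoff Q = (P−Ia)²/(P−Ia+S) = (9.517)²/(9.517+1.765) = 29084449/3622700 ≈ 8.028 in

Q = 29084449/3622700 in ≈ 8.028 in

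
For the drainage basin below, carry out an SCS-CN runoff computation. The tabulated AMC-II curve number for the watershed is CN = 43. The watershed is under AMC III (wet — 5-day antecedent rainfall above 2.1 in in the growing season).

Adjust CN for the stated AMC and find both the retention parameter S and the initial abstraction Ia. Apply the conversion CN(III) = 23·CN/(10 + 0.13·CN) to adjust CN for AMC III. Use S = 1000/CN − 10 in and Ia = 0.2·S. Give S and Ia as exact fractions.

S = 5700/989 in ≈ 5.763 in; Ia = 1140/989 in ≈ 1.153 in

CN(III) from CN(II)=43: (23·43)/(10 + 0.13·43) = 98900/1559 ≈ 63.438
S = 1000/(98900/1559) − 10 = 5700/989 in ≈ 5.763 in
Ia = 0.2·(5700/989) = 1140/989 in ≈ 1.153 in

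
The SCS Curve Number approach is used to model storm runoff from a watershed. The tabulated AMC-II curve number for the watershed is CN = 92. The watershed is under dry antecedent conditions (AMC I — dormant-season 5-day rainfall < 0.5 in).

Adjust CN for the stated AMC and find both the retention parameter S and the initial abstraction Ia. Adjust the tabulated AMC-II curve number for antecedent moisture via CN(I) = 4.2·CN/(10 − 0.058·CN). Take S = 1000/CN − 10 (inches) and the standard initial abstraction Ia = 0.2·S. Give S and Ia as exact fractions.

CN(I) from CN(II)=92: (4.2·92)/(10 − 0.058·92) = 48300/583 ≈ 82.847
Retention S: 1000/CN − 10 with CN=82.847 → S = 1000/483 ≈ 2.070 in
Ia = 0.2·(1000/483) = 200/483 in ≈ 0.414 in

S = 1000/483 in ≈ 2.070 in; Ia = 200/483 in ≈ 0.414 in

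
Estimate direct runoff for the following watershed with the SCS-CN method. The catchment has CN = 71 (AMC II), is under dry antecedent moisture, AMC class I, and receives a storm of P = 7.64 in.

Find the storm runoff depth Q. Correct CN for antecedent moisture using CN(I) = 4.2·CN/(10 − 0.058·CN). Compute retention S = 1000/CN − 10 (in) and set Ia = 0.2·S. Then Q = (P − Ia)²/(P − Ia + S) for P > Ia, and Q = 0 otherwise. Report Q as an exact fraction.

Q = 45063222961/21424961775 in ≈ 2.103 in

Dry (AMC I): CN(I) = 4.2·71/(10 − 0.058·71) = (1491/5)/(2941/500) = 149100/2941 ≈ 50.697
Retention S: 1000/CN − 10 with CN=50.697 → S = 14500/1491 ≈ 9.725 in
Ia = 0.2S: 0.2·9.725 = 1.945 in (exactly 2900/1491)
Excess rainfall: 7.640 − 1.945 = 5.695 in; P > Ia so Q > 0
Q: (212281/37275)² ÷ (574781/37275) = 45063222961/21424961775 in (≈ 2.103 in)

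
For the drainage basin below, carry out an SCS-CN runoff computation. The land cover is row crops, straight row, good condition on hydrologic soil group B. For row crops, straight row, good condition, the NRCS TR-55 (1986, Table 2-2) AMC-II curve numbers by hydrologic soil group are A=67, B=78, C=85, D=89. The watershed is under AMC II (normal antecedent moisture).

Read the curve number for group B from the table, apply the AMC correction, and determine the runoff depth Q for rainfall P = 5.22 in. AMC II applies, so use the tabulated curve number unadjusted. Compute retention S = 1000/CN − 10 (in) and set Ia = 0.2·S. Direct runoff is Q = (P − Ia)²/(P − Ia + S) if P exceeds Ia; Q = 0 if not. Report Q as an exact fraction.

Q = 82428241/28429050 in ≈ 2.899 in

NRCS table: row crops, straight row, good condition, soil group B → CN(II) = 78
Average conditions: CN = 78 (no AMC adjustment).
Max retention: S = 1000/78 − 10 = 110/39 in (≈ 2.821 in)
Ia = 0.2·(110/39) = 22/39 in ≈ 0.564 in
Since P=5.220 > Ia=0.564: effective rainfall P−Ia = 9079/1950 in
Q = (9079/1950)²/((9079/1950) + 110/39) = (82428241/3802500)/(14579/1950) = 82428241/28429050 in ≈ 2.899 in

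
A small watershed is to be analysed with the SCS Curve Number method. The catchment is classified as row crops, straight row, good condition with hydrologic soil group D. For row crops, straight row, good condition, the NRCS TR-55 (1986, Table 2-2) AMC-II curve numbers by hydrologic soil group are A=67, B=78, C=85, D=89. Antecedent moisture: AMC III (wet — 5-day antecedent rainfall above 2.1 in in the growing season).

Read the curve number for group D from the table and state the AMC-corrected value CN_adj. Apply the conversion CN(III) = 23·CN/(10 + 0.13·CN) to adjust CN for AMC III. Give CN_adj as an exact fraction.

CN_adj = 204700/2157 ≈ 94.900

NRCS table: row crops, straight row, good condition, soil group D → CN(II) = 89
Wet (AMC III): CN(III) = 23·89/(10 + 0.13·89) = 2047/(2157/100) = 204700/2157 ≈ 94.900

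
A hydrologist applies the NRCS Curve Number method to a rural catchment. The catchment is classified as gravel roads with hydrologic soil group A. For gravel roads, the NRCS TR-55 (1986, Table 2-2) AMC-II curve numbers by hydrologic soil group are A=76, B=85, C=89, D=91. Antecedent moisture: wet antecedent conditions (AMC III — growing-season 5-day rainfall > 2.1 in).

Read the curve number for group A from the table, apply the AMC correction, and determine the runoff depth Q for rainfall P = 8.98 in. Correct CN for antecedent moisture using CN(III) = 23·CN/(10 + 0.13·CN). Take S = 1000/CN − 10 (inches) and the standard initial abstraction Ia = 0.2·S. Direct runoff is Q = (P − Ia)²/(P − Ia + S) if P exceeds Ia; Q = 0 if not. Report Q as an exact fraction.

NRCS table: gravel roads, soil group A → CN(II) = 76
Wet (AMC III): CN(III) = 23·76/(10 + 0.13·76) = 1748/(497/25) = 43700/497 ≈ 87.928
Retention S: 1000/CN − 10 with CN=87.928 → S = 600/437 ≈ 1.373 in
Ia = 0.2S: 0.2·1.373 = 0.275 in (exactly 120/437)
Excess rainfall: 8.980 − 0.275 = 8.705 in; P > Ia so Q > 0
Q = (190213/21850)²/((190213/21850) + 600/437) = (36180985369/477422500)/(220213/21850) = 36180985369/4811654050 in ≈ 7.519 in

Q = 36180985369/4811654050 in ≈ 7.519 in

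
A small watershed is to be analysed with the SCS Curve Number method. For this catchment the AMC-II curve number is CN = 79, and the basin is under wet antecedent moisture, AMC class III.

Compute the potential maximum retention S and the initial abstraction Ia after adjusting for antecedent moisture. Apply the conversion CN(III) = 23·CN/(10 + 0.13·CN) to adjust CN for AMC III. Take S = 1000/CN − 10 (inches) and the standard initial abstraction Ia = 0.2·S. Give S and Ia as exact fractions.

CN(III) from CN(II)=79: (23·79)/(10 + 0.13·79) = 181700/2027 ≈ 89.640
Retention S: 1000/CN − 10 with CN=89.640 → S = 2100/1817 ≈ 1.156 in
Ia = 0.2S: 0.2·1.156 = 0.231 in (exactly 420/1817)

S = 2100/1817 in ≈ 1.156 in; Ia = 420/1817 in ≈ 0.231 in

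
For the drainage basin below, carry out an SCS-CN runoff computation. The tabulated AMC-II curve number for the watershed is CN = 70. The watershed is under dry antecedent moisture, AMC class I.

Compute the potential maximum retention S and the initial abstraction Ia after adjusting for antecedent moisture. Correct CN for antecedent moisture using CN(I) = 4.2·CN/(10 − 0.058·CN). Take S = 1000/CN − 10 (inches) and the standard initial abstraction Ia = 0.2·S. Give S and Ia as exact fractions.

Dry (AMC I): CN(I) = 4.2·70/(10 − 0.058·70) = 294/(297/50) = 4900/99 ≈ 49.495
Retention S: 1000/CN − 10 with CN=49.495 → S = 500/49 ≈ 10.204 in
Initial abstraction Ia = S/5 = (500/49)/5 = 100/49 ≈ 2.041 in

S = 500/49 in ≈ 10.204 in; Ia = 100/49 in ≈ 2.041 in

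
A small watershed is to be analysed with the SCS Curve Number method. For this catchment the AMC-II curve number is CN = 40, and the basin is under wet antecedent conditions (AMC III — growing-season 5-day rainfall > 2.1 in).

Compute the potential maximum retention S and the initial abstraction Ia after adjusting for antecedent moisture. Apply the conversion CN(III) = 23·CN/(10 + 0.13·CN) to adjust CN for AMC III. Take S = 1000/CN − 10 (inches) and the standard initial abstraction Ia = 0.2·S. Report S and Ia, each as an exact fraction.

S = 150/23 in ≈ 6.522 in; Ia = 30/23 in ≈ 1.304 in

CN(III) from CN(II)=40: (23·40)/(10 + 0.13·40) = 1150/19 ≈ 60.526
Max retention: S = 1000/(1150/19) − 10 = 150/23 in (≈ 6.522 in)
Initial abstraction Ia = S/5 = (150/23)/5 = 30/23 ≈ 1.304 in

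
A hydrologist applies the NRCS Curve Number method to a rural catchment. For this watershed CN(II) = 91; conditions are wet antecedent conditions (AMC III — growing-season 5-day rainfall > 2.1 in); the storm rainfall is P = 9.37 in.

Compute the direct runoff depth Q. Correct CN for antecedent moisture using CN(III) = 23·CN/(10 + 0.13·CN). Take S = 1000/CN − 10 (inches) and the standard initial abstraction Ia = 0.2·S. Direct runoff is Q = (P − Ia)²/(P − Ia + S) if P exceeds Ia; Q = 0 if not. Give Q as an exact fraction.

Q = 3775796945881/425536411300 in ≈ 8.873 in

Wet (AMC III): CN(III) = 23·91/(10 + 0.13·91) = 2093/(2183/100) = 209300/2183 ≈ 95.877
Retention S: 1000/CN − 10 with CN=95.877 → S = 900/2093 ≈ 0.430 in
Ia = 0.2S: 0.2·0.430 = 0.086 in (exactly 180/2093)
P − Ia = 9.370 − 0.086 = 1943141/209300 ≈ 9.284 in (> 0, runoff occurs)
Q: (1943141/209300)² ÷ (2033141/209300) = 3775796945881/425536411300 in (≈ 8.873 in)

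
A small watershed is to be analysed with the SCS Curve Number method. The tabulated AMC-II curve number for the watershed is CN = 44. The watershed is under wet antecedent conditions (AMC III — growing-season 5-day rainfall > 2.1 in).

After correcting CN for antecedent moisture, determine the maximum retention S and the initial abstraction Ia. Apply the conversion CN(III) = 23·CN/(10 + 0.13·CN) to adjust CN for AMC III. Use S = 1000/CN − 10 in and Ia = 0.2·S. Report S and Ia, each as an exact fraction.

Wet (AMC III): CN(III) = 23·44/(10 + 0.13·44) = 1012/(393/25) = 25300/393 ≈ 64.377
S = 1000/(25300/393) − 10 = 1400/253 in ≈ 5.534 in
Initial abstraction Ia = S/5 = (1400/253)/5 = 280/253 ≈ 1.107 in

S = 1400/253 in ≈ 5.534 in; Ia = 280/253 in ≈ 1.107 in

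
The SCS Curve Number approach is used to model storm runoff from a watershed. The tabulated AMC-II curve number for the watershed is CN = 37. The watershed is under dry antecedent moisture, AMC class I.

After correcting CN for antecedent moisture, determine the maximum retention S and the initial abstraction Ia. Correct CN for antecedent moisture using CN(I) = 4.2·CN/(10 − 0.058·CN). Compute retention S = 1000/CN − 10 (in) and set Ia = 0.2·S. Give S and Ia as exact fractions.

S = 1500/37 in ≈ 40.541 in; Ia = 300/37 in ≈ 8.108 in

Dry (AMC I): CN(I) = 4.2·37/(10 − 0.058·37) = (777/5)/(3927/500) = 3700/187 ≈ 19.786
Retention S: 1000/CN − 10 with CN=19.786 → S = 1500/37 ≈ 40.541 in
Initial abstraction Ia = S/5 = (1500/37)/5 = 300/37 ≈ 8.108 in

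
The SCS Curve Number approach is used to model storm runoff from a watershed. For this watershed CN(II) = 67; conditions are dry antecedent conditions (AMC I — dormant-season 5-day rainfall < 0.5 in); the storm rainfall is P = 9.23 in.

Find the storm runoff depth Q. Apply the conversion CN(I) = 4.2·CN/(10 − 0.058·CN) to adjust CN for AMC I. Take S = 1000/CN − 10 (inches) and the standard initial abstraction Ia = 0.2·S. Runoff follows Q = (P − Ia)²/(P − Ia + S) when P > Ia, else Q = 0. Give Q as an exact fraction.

Q = 104256014769/40938400300 in ≈ 2.547 in

Dry (AMC I): CN(I) = 4.2·67/(10 − 0.058·67) = (1407/5)/(3057/500) = 46900/1019 ≈ 46.026
S = 1000/(46900/1019) − 10 = 5500/469 in ≈ 11.727 in
Ia = 0.2·(5500/469) = 1100/469 in ≈ 2.345 in
Excess rainfall: 9.230 − 2.345 = 6.885 in; P > Ia so Q > 0
Q: (322887/46900)² ÷ (872887/46900) = 104256014769/40938400300 in (≈ 2.547 in)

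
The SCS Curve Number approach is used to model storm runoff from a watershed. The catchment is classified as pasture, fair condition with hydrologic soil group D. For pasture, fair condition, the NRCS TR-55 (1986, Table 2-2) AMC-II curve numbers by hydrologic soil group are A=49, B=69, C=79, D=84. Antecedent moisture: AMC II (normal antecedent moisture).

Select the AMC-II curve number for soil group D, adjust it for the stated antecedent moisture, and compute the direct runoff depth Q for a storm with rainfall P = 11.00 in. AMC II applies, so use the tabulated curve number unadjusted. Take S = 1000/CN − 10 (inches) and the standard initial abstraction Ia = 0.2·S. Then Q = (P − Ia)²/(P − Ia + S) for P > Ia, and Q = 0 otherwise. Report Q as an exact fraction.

Q = 49729/5523 in ≈ 9.004 in

NRCS table: pasture, fair condition, soil group D → CN(II) = 84
CN(II) = 84; AMC II needs no correction.
Retention S: 1000/CN − 10 with CN=84.000 → S = 40/21 ≈ 1.905 in
Initial abstraction Ia = S/5 = (40/21)/5 = 8/21 ≈ 0.381 in
P − Ia = 11.000 − 0.381 = 223/21 ≈ 10.619 in (> 0, runoff occurs)
Q = (223/21)²/((223/21) + 40/21) = (49729/441)/(263/21) = 49729/5523 in ≈ 9.004 in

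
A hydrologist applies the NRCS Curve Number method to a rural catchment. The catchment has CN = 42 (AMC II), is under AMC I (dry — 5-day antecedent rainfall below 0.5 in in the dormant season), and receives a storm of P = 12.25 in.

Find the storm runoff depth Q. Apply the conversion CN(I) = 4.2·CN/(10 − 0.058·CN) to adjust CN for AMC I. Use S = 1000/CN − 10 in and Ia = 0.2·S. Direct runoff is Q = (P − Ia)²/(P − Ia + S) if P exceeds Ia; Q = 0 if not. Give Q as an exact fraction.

Q = 100180081/119967876 in ≈ 0.835 in

Adjust CN=42 to AMC I: 4.2·42/(10 − 0.058·42) → (882/5) ÷ (1891/250) = 44100/1891 ≈ 23.321
Retention S: 1000/CN − 10 with CN=23.321 → S = 14500/441 ≈ 32.880 in
Initial abstraction Ia = S/5 = (14500/441)/5 = 2900/441 ≈ 6.576 in
Since P=12.250 > Ia=6.576: effective rainfall P−Ia = 10009/1764 in
Q = (10009/1764)²/((10009/1764) + 14500/441) = (100180081/3111696)/(68009/1764) = 100180081/119967876 in ≈ 0.835 in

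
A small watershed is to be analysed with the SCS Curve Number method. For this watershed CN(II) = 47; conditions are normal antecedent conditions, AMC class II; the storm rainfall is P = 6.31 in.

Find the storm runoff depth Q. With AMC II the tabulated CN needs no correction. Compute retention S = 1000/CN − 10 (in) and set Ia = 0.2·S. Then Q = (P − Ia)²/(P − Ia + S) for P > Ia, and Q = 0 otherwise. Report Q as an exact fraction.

CN(II) = 47; AMC II needs no correction.
Retention S: 1000/CN − 10 with CN=47.000 → S = 530/47 ≈ 11.277 in
Ia = 0.2·(530/47) = 106/47 in ≈ 2.255 in
P − Ia = 6.310 − 2.255 = 19057/4700 ≈ 4.055 in (> 0, runoff occurs)
Q = (19057/4700)²/((19057/4700) + 530/47) = (363169249/22090000)/(72057/4700) = 363169249/338667900 in ≈ 1.072 in

Q = 363169249/338667900 in ≈ 1.072 in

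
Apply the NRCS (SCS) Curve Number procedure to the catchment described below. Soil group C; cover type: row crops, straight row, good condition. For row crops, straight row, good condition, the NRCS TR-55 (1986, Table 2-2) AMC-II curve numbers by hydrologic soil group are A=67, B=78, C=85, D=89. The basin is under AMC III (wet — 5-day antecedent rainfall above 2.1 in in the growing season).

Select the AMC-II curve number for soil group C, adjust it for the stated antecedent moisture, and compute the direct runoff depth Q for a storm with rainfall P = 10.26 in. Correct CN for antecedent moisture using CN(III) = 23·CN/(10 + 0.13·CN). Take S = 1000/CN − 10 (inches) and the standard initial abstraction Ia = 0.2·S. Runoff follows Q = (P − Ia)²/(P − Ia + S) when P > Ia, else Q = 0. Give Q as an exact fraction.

Q = 13013013963/1385332550 in ≈ 9.393 in

NRCS table: row crops, straight row, good condition, soil group C → CN(II) = 85
Wet (AMC III): CN(III) = 23·85/(10 + 0.13·85) = 1955/(421/20) = 39100/421 ≈ 92.874
Retention S: 1000/CN − 10 with CN=92.874 → S = 300/391 ≈ 0.767 in
Initial abstraction Ia = S/5 = (300/391)/5 = 60/391 ≈ 0.153 in
Excess rainfall: 10.260 − 0.153 = 10.107 in; P > Ia so Q > 0
Q = (197583/19550)²/((197583/19550) + 300/391) = (39039041889/382202500)/(212583/19550) = 13013013963/1385332550 in ≈ 9.393 in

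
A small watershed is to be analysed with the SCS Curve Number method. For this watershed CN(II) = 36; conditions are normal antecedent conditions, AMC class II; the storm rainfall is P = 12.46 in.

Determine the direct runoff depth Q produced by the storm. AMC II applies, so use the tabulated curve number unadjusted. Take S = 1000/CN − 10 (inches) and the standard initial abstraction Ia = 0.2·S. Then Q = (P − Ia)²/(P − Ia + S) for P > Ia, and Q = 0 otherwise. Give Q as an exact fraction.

Q = 16056049/5403150 in ≈ 2.972 in

AMC II — tabulated CN = 36 applies directly.
Max retention: S = 1000/36 − 10 = 160/9 in (≈ 17.778 in)
Ia = 0.2·(160/9) = 32/9 in ≈ 3.556 in
P − Ia = 12.460 − 3.556 = 4007/450 ≈ 8.904 in (> 0, runoff occurs)
Q = (4007/450)²/((4007/450) + 160/9) = (16056049/202500)/(12007/450) = 16056049/5403150 in ≈ 2.972 in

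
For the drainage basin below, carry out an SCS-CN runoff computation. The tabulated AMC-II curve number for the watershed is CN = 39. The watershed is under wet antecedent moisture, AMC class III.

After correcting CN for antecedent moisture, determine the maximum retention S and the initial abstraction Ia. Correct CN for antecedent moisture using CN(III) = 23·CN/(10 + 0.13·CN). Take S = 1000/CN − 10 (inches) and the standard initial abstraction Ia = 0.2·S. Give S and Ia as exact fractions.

S = 6100/897 in ≈ 6.800 in; Ia = 1220/897 in ≈ 1.360 in

Wet (AMC III): CN(III) = 23·39/(10 + 0.13·39) = 897/(1507/100) = 89700/1507 ≈ 59.522
S = 1000/(89700/1507) − 10 = 6100/897 in ≈ 6.800 in
Initial abstraction Ia = S/5 = (6100/897)/5 = 1220/897 ≈ 1.360 in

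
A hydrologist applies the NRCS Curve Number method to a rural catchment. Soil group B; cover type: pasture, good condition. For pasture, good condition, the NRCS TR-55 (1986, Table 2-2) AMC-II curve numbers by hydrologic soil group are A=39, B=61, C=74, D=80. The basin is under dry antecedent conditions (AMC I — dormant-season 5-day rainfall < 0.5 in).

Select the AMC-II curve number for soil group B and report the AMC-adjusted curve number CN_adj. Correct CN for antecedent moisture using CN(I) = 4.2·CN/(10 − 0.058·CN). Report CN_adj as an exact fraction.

CN_adj = 42700/1077 ≈ 39.647

NRCS table: pasture, good condition, soil group B → CN(II) = 61
Dry (AMC I): CN(I) = 4.2·61/(10 − 0.058·61) = (1281/5)/(3231/500) = 42700/1077 ≈ 39.647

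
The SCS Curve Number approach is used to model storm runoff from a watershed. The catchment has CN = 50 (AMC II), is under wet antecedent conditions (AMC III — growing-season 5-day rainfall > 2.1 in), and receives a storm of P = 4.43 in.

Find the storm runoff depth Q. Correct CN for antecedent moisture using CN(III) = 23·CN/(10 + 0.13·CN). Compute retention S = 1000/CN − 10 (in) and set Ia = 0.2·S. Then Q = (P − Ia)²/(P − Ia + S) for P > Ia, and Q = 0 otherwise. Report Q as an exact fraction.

Q = 67059721/41834700 in ≈ 1.603 in

Wet (AMC III): CN(III) = 23·50/(10 + 0.13·50) = 1150/(33/2) = 2300/33 ≈ 69.697
S = 1000/(2300/33) − 10 = 100/23 in ≈ 4.348 in
Ia = 0.2S: 0.2·4.348 = 0.870 in (exactly 20/23)
Since P=4.430 > Ia=0.870: effective rainfall P−Ia = 8189/2300 in
Runoff Q = (P−Ia)²/(P−Ia+S) = (3.560)²/(3.560+4.348) = 67059721/41834700 ≈ 1.603 in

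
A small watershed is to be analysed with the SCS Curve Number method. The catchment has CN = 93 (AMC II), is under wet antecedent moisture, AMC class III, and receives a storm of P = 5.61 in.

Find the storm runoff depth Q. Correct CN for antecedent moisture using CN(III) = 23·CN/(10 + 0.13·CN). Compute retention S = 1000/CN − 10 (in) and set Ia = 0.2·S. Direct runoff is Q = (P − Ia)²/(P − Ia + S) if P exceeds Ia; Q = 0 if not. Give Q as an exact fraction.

Q = 1406546188441/268653908100 in ≈ 5.236 in

CN(III) from CN(II)=93: (23·93)/(10 + 0.13·93) = 213900/2209 ≈ 96.831
Retention S: 1000/CN − 10 with CN=96.831 → S = 700/2139 ≈ 0.327 in
Ia = 0.2S: 0.2·0.327 = 0.065 in (exactly 140/2139)
Excess rainfall: 5.610 − 0.065 = 5.545 in; P > Ia so Q > 0
Q: (1185979/213900)² ÷ (1255979/213900) = 1406546188441/268653908100 in (≈ 5.236 in)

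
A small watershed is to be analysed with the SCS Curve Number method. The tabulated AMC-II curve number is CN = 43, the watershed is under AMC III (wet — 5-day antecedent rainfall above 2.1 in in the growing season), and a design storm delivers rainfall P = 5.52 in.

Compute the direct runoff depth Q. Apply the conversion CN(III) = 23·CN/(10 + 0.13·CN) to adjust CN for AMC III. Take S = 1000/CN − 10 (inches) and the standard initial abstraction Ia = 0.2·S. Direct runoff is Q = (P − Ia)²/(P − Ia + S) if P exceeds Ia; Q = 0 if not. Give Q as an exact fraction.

Q = 1943352054/1032194575 in ≈ 1.883 in

Adjust CN=43 to AMC III: 23·43/(10 + 0.13·43) → 989 ÷ (1559/100) = 98900/1559 ≈ 63.438
S = 1000/(98900/1559) − 10 = 5700/989 in ≈ 5.763 in
Ia = 0.2·(5700/989) = 1140/989 in ≈ 1.153 in
P − Ia = 5.520 − 1.153 = 107982/24725 ≈ 4.367 in (> 0, runoff occurs)
Q = (107982/24725)²/((107982/24725) + 5700/989) = (11660112324/611325625)/(250482/24725) = 1943352054/1032194575 in ≈ 1.883 in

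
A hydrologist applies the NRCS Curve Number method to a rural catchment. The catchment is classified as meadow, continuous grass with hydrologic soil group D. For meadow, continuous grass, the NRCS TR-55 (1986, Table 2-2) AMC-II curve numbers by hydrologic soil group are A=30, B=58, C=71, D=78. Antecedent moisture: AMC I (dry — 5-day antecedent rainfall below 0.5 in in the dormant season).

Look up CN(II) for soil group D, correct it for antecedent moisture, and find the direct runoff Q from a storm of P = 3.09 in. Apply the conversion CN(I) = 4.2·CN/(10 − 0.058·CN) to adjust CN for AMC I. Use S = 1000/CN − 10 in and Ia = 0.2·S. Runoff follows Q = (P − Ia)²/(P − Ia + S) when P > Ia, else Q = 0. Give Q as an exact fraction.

NRCS table: meadow, continuous grass, soil group D → CN(II) = 78
Dry (AMC I): CN(I) = 4.2·78/(10 − 0.058·78) = (1638/5)/(1369/250) = 81900/1369 ≈ 59.825
S = 1000/(81900/1369) − 10 = 5500/819 in ≈ 6.716 in
Ia = 0.2·(5500/819) = 1100/819 in ≈ 1.343 in
Excess rainfall: 3.090 − 1.343 = 1.747 in; P > Ia so Q > 0
Q = (143071/81900)²/((143071/81900) + 5500/819) = (20469311041/6707610000)/(693071/81900) = 20469311041/56762514900 in ≈ 0.361 in

Q = 20469311041/56762514900 in ≈ 0.361 in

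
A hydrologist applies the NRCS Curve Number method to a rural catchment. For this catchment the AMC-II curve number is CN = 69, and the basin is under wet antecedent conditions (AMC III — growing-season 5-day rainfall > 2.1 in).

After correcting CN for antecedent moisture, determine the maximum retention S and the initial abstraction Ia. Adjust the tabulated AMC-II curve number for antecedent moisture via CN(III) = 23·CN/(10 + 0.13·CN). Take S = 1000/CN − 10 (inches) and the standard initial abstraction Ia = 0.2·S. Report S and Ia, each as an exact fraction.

S = 3100/1587 in ≈ 1.953 in; Ia = 620/1587 in ≈ 0.391 in

Adjust CN=69 to AMC III: 23·69/(10 + 0.13·69) → 1587 ÷ (1897/100) = 158700/1897 ≈ 83.658
Max retention: S = 1000/(158700/1897) − 10 = 3100/1587 in (≈ 1.953 in)
Ia = 0.2·(3100/1587) = 620/1587 in ≈ 0.391 in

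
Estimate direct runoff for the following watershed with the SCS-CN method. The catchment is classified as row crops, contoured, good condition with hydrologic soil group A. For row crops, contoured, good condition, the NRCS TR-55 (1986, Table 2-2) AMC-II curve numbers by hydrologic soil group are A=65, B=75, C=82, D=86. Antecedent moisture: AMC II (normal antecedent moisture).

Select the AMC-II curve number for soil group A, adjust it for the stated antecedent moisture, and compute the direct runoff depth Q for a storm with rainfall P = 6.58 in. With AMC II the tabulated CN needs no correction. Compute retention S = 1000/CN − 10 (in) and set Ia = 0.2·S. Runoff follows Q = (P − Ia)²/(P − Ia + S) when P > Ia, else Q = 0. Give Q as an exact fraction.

NRCS table: row crops, contoured, good condition, soil group A → CN(II) = 65
AMC II — tabulated CN = 65 applies directly.
S = 1000/65 − 10 = 70/13 in ≈ 5.385 in
Initial abstraction Ia = S/5 = (70/13)/5 = 14/13 ≈ 1.077 in
P − Ia = 6.580 − 1.077 = 3577/650 ≈ 5.503 in (> 0, runoff occurs)
Q: (3577/650)² ÷ (7077/650) = 1827847/657150 in (≈ 2.781 in)

Q = 1827847/657150 in ≈ 2.781 in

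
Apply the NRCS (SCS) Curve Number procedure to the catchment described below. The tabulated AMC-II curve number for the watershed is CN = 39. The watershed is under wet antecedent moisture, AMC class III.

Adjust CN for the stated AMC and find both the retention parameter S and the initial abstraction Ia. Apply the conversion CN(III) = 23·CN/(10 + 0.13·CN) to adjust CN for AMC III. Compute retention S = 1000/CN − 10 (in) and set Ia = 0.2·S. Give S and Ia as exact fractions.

Wet (AMC III): CN(III) = 23·39/(10 + 0.13·39) = 897/(1507/100) = 89700/1507 ≈ 59.522
S = 1000/(89700/1507) − 10 = 6100/897 in ≈ 6.800 in
Ia = 0.2·(6100/897) = 1220/897 in ≈ 1.360 in

S = 6100/897 in ≈ 6.800 in; Ia = 1220/897 in ≈ 1.360 in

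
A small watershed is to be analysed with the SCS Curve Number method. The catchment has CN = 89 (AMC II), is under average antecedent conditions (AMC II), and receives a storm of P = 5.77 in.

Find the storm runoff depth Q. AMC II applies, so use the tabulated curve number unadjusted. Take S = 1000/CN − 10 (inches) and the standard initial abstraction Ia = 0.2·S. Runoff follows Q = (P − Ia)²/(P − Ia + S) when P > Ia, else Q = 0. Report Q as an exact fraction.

AMC II — tabulated CN = 89 applies directly.
S = 1000/89 − 10 = 110/89 in ≈ 1.236 in
Ia = 0.2S: 0.2·1.236 = 0.247 in (exactly 22/89)
P − Ia = 5.770 − 0.247 = 49153/8900 ≈ 5.523 in (> 0, runoff occurs)
Q: (49153/8900)² ÷ (60153/8900) = 2416017409/535361700 in (≈ 4.513 in)

Q = 2416017409/535361700 in ≈ 4.513 in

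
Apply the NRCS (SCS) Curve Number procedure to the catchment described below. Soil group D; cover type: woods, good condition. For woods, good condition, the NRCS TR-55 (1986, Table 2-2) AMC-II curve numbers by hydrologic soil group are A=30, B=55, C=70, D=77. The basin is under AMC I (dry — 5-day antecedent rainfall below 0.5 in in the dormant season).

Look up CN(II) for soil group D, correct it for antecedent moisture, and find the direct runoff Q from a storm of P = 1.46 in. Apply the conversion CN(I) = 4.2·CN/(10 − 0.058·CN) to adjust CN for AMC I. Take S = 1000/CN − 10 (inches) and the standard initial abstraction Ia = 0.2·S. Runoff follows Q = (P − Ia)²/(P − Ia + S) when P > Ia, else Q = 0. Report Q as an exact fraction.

NRCS table: woods, good condition, soil group D → CN(II) = 77
Adjust CN=77 to AMC I: 4.2·77/(10 − 0.058·77) → (1617/5) ÷ (2767/500) = 161700/2767 ≈ 58.439
S = 1000/(161700/2767) − 10 = 11500/1617 in ≈ 7.112 in
Initial abstraction Ia = S/5 = (11500/1617)/5 = 2300/1617 ≈ 1.422 in
P − Ia = 1.460 − 1.422 = 3041/80850 ≈ 0.038 in (> 0, runoff occurs)
Runoff Q = (P−Ia)²/(P−Ia+S) = (0.038)²/(0.038+7.112) = 9247681/46734614850 ≈ 0.000 in

Q = 9247681/46734614850 in ≈ 0.000 in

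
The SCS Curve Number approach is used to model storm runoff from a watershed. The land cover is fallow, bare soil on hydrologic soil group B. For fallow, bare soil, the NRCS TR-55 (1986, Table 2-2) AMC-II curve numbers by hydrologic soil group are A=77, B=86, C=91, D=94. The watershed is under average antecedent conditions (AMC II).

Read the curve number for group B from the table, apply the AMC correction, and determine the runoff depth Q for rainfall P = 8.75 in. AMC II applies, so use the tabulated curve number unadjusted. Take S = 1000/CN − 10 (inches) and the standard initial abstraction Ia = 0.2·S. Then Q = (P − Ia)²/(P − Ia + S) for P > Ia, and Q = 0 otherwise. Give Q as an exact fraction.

Q = 299943/42484 in ≈ 7.060 in

NRCS table: fallow, bare soil, soil group B → CN(II) = 86
AMC II — tabulated CN = 86 applies directly.
S = 1000/86 − 10 = 70/43 in ≈ 1.628 in
Ia = 0.2S: 0.2·1.628 = 0.326 in (exactly 14/43)
Excess rainfall: 8.750 − 0.326 = 8.424 in; P > Ia so Q > 0
Q: (1449/172)² ÷ (1729/172) = 299943/42484 in (≈ 7.060 in)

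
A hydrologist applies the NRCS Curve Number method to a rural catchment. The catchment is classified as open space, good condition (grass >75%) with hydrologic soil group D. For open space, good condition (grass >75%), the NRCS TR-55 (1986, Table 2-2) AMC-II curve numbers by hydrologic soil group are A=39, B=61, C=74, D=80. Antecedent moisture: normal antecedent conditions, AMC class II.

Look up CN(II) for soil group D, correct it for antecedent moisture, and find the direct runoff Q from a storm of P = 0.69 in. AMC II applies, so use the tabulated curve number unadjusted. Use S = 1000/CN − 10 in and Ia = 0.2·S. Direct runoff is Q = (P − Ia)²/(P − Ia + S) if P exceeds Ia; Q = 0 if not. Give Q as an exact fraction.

Q = 361/26900 in ≈ 0.013 in

NRCS table: open space, good condition (grass >75%), soil group D → CN(II) = 80
Average conditions: CN = 80 (no AMC adjustment).
Max retention: S = 1000/80 − 10 = 5/2 in (≈ 2.500 in)
Ia = 0.2S: 0.2·2.500 = 0.500 in (exactly 1/2)
Excess rainfall: 0.690 − 0.500 = 0.190 in; P > Ia so Q > 0
Q: (19/100)² ÷ (269/100) = 361/26900 in (≈ 0.013 in)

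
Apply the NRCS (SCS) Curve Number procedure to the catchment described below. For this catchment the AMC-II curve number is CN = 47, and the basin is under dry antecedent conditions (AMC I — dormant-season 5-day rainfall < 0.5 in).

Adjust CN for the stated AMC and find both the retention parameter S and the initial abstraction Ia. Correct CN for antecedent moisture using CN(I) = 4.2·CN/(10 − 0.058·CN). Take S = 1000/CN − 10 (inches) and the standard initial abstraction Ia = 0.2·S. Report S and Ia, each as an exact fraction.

S = 26500/987 in ≈ 26.849 in; Ia = 5300/987 in ≈ 5.370 in

Dry (AMC I): CN(I) = 4.2·47/(10 − 0.058·47) = (987/5)/(3637/500) = 98700/3637 ≈ 27.138
Retention S: 1000/CN − 10 with CN=27.138 → S = 26500/987 ≈ 26.849 in
Ia = 0.2·(26500/987) = 5300/987 in ≈ 5.370 in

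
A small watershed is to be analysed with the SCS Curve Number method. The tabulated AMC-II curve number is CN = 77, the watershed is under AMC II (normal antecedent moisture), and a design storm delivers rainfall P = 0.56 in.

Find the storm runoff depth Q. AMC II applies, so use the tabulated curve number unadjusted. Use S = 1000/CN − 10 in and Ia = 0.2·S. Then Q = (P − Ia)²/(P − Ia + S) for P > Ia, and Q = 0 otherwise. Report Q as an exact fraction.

AMC II — tabulated CN = 77 applies directly.
Retention S: 1000/CN − 10 with CN=77.000 → S = 230/77 ≈ 2.987 in
Initial abstraction Ia = S/5 = (230/77)/5 = 46/77 ≈ 0.597 in
P = 0.560 ≤ Ia = 0.597 in: entire storm abstracted, Q = 0.

Q = 0 in ≈ 0.000 in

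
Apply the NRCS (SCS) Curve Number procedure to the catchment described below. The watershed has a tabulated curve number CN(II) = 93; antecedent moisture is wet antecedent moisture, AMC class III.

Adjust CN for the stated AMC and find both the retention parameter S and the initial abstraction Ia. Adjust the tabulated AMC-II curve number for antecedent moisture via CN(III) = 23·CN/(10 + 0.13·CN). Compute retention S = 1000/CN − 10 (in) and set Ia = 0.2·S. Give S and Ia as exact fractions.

CN(III) from CN(II)=93: (23·93)/(10 + 0.13·93) = 213900/2209 ≈ 96.831
S = 1000/(213900/2209) − 10 = 700/2139 in ≈ 0.327 in
Ia = 0.2·(700/2139) = 140/2139 in ≈ 0.065 in

S = 700/2139 in ≈ 0.327 in; Ia = 140/2139 in ≈ 0.065 in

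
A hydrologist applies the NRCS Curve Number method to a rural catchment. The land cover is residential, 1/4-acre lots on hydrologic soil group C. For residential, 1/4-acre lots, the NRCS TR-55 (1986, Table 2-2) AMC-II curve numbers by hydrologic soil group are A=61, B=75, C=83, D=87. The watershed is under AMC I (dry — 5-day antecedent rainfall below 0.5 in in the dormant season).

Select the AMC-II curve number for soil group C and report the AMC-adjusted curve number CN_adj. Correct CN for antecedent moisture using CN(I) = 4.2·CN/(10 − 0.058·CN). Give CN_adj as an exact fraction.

NRCS table: residential, 1/4-acre lots, soil group C → CN(II) = 83
CN(I) from CN(II)=83: (4.2·83)/(10 − 0.058·83) = 174300/2593 ≈ 67.219

CN_adj = 174300/2593 ≈ 67.219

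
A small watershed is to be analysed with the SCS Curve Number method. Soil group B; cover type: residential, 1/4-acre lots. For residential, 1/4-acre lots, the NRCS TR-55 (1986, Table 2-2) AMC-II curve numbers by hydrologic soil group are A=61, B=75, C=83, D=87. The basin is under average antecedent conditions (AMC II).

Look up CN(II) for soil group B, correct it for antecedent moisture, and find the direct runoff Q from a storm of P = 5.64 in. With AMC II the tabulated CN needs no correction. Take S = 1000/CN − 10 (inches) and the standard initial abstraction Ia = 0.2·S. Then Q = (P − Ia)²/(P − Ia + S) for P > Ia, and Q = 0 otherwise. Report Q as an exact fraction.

NRCS table: residential, 1/4-acre lots, soil group B → CN(II) = 75
AMC II — tabulated CN = 75 applies directly.
Retention S: 1000/CN − 10 with CN=75.000 → S = 10/3 ≈ 3.333 in
Initial abstraction Ia = S/5 = (10/3)/5 = 2/3 ≈ 0.667 in
Excess rainfall: 5.640 − 0.667 = 4.973 in; P > Ia so Q > 0
Runoff Q = (P−Ia)²/(P−Ia+S) = (4.973)²/(4.973+3.333) = 139129/46725 ≈ 2.978 in

Q = 139129/46725 in ≈ 2.978 in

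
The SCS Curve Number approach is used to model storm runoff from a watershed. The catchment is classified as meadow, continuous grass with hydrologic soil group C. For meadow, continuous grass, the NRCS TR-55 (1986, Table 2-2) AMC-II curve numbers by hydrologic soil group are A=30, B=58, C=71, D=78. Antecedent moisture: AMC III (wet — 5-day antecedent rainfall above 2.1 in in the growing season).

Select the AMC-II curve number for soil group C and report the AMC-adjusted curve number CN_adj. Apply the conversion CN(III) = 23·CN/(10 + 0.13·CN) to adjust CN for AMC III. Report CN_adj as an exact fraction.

CN_adj = 163300/1923 ≈ 84.919

NRCS table: meadow, continuous grass, soil group C → CN(II) = 71
CN(III) from CN(II)=71: (23·71)/(10 + 0.13·71) = 163300/1923 ≈ 84.919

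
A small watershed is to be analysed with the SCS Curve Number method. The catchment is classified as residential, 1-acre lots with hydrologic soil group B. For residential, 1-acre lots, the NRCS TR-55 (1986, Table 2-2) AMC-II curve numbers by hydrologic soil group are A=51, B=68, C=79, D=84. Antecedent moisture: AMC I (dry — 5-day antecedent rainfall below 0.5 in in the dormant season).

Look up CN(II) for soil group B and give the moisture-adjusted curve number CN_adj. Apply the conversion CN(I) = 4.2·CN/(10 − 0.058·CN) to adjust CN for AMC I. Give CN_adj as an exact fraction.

NRCS table: residential, 1-acre lots, soil group B → CN(II) = 68
Dry (AMC I): CN(I) = 4.2·68/(10 − 0.058·68) = (1428/5)/(757/125) = 35700/757 ≈ 47.160

CN_adj = 35700/757 ≈ 47.160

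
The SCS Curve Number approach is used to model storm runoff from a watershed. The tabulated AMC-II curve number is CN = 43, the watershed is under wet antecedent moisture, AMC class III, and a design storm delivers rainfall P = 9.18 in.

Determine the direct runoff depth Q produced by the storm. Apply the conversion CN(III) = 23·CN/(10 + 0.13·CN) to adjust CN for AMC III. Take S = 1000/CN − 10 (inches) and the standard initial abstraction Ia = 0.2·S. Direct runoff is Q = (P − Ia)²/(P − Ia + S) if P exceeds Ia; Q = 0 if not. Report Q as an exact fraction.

CN(III) from CN(II)=43: (23·43)/(10 + 0.13·43) = 98900/1559 ≈ 63.438
Retention S: 1000/CN − 10 with CN=63.438 → S = 5700/989 ≈ 5.763 in
Ia = 0.2S: 0.2·5.763 = 1.153 in (exactly 1140/989)
Since P=9.180 > Ia=1.153: effective rainfall P−Ia = 396951/49450 in
Runoff Q = (P−Ia)²/(P−Ia+S) = (8.027)²/(8.027+5.763) = 52523365467/11240825650 ≈ 4.673 in

Q = 52523365467/11240825650 in ≈ 4.673 in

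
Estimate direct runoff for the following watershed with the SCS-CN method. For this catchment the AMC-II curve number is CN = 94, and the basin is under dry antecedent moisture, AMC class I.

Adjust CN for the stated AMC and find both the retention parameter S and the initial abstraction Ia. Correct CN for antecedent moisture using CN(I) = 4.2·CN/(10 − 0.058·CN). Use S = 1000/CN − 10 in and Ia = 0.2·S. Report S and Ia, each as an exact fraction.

CN(I) from CN(II)=94: (4.2·94)/(10 − 0.058·94) = 32900/379 ≈ 86.807
S = 1000/(32900/379) − 10 = 500/329 in ≈ 1.520 in
Ia = 0.2S: 0.2·1.520 = 0.304 in (exactly 100/329)

S = 500/329 in ≈ 1.520 in; Ia = 100/329 in ≈ 0.304 in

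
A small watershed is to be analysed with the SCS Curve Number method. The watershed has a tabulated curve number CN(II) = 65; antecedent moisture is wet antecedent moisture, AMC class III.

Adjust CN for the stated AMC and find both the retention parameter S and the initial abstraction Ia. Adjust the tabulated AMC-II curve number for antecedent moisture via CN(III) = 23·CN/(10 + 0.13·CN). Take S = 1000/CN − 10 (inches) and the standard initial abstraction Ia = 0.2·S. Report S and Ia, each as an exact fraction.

S = 700/299 in ≈ 2.341 in; Ia = 140/299 in ≈ 0.468 in

CN(III) from CN(II)=65: (23·65)/(10 + 0.13·65) = 29900/369 ≈ 81.030
S = 1000/(29900/369) − 10 = 700/299 in ≈ 2.341 in
Initial abstraction Ia = S/5 = (700/299)/5 = 140/299 ≈ 0.468 in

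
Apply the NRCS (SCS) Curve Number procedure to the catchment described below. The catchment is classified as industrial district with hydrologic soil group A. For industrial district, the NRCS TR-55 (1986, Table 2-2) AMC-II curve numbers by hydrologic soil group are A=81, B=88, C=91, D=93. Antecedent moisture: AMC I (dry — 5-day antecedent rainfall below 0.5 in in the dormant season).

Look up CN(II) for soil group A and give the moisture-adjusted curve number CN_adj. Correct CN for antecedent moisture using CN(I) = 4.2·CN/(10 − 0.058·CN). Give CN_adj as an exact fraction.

NRCS table: industrial district, soil group A → CN(II) = 81
Dry (AMC I): CN(I) = 4.2·81/(10 − 0.058·81) = (1701/5)/(2651/500) = 170100/2651 ≈ 64.164

CN_adj = 170100/2651 ≈ 64.164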